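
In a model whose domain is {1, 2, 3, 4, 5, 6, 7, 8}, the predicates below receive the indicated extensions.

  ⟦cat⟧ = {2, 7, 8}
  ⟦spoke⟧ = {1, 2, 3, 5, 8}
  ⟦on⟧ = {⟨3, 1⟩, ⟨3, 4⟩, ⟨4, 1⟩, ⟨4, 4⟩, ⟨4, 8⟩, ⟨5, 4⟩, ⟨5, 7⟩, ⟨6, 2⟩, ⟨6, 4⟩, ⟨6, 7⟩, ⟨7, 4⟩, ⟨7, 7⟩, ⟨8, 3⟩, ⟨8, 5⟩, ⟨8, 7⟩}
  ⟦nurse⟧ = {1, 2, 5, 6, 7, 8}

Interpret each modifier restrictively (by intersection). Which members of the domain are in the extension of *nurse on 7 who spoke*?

{5, 8}

⟦on 7⟧ = {x : ⟨x, 7⟩ ∈ ⟦on⟧} = {5, 6, 7, 8}
⟦who spoke⟧ = ⟦spoke⟧ = {1, 2, 3, 5, 8}
⟦nurse⟧ = {1, 2, 5, 6, 7, 8}
… ∩ ⟦on 7⟧ = {1, 2, 5, 6, 7, 8} ∩ {5, 6, 7, 8} = {5, 6, 7, 8}
… ∩ ⟦who spoke⟧ = {5, 6, 7, 8} ∩ {1, 2, 3, 5, 8} = {5, 8}
So ⟦nurse on 7 who spoke⟧ = {5, 8}.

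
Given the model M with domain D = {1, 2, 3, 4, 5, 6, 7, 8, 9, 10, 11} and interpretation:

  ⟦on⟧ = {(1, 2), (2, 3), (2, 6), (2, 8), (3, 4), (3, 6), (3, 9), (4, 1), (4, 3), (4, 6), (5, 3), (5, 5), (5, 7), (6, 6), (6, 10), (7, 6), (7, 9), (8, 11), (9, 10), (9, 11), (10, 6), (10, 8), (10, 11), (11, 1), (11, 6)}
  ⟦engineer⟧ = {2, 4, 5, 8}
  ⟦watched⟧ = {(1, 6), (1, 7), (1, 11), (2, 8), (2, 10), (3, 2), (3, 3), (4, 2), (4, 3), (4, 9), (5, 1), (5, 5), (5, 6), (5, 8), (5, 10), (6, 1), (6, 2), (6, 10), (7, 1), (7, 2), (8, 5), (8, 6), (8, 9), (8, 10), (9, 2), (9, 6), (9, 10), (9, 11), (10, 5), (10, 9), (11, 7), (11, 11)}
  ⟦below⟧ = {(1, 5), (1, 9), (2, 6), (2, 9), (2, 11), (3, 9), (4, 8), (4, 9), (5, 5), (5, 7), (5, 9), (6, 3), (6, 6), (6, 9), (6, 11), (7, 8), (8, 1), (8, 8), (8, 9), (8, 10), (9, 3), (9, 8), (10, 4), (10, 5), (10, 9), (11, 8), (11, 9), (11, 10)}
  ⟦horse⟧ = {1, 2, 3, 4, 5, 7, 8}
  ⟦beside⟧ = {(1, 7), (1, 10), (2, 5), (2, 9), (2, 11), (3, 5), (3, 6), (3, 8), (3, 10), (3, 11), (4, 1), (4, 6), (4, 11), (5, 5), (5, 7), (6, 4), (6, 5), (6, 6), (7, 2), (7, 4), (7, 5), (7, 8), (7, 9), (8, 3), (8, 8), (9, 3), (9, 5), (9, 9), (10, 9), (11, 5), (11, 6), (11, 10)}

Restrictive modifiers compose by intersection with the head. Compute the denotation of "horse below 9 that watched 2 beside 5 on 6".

{3}

⟦below 9⟧ = {x : ⟨x, 9⟩ ∈ ⟦below⟧} = {1, 2, 3, 4, 5, 6, 8, 10, 11}
⟦that watched 2⟧ = {x : ⟨x, 2⟩ ∈ ⟦watched⟧} = {3, 4, 6, 7, 9}
⟦beside 5⟧ = {x : ⟨x, 5⟩ ∈ ⟦beside⟧} = {2, 3, 5, 6, 7, 9, 11}
⟦on 6⟧ = {x : ⟨x, 6⟩ ∈ ⟦on⟧} = {2, 3, 4, 6, 7, 10, 11}
⟦horse⟧ = {1, 2, 3, 4, 5, 7, 8}
… ∩ ⟦below 9⟧ = {1, 2, 3, 4, 5, 7, 8} ∩ {1, 2, 3, 4, 5, 6, 8, 10, 11} = {1, 2, 3, 4, 5, 8}
… ∩ ⟦that watched 2⟧ = {1, 2, 3, 4, 5, 8} ∩ {3, 4, 6, 7, 9} = {3, 4}
… ∩ ⟦beside 5⟧ = {3, 4} ∩ {2, 3, 5, 6, 7, 9, 11} = {3}
… ∩ ⟦on 6⟧ = {3} ∩ {2, 3, 4, 6, 7, 10, 11} = {3}
So ⟦horse below 9 that watched 2 beside 5 on 6⟧ = {3}.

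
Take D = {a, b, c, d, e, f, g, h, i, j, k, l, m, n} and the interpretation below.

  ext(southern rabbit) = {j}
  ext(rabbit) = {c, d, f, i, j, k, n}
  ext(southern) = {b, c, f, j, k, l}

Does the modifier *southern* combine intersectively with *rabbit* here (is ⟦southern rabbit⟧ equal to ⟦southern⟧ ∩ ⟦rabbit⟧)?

no

⟦southern⟧ ∩ ⟦rabbit⟧ = {b, c, f, j, k, l} ∩ {c, d, f, i, j, k, n} = {c, f, j, k}
Observed ⟦southern rabbit⟧ = {j}.
These differ, so the modifier is not intersective in this model.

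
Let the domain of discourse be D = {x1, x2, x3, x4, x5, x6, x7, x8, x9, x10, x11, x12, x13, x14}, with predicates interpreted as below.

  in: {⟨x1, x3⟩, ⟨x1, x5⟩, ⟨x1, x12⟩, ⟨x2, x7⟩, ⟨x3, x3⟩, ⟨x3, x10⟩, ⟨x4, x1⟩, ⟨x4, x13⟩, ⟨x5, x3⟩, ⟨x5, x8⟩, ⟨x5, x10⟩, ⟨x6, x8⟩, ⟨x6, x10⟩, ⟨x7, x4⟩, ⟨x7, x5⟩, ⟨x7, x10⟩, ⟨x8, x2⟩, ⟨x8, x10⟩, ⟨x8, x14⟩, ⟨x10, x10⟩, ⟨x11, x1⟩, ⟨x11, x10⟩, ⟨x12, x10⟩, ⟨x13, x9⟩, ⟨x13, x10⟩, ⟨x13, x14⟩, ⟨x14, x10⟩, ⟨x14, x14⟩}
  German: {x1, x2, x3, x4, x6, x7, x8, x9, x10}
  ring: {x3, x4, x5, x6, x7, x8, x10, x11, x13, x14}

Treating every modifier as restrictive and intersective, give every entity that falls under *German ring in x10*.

⟦in x10⟧ = {x : ⟨x, x10⟩ ∈ ⟦in⟧} = {x3, x5, x6, x7, x8, x10, x11, x12, x13, x14}
⟦ring⟧ = {x3, x4, x5, x6, x7, x8, x10, x11, x13, x14}
… ∩ ⟦in x10⟧ = {x3, x4, x5, x6, x7, x8, x10, x11, x13, x14} ∩ {x3, x5, x6, x7, x8, x10, x11, x12, x13, x14} = {x3, x5, x6, x7, x8, x10, x11, x13, x14}
… ∩ ⟦German⟧ = {x3, x5, x6, x7, x8, x10, x11, x13, x14} ∩ {x1, x2, x3, x4, x6, x7, x8, x9, x10} = {x3, x6, x7, x8, x10}
So ⟦German ring in x10⟧ = {x3, x6, x7, x8, x10}.

{x3, x6, x7, x8, x10}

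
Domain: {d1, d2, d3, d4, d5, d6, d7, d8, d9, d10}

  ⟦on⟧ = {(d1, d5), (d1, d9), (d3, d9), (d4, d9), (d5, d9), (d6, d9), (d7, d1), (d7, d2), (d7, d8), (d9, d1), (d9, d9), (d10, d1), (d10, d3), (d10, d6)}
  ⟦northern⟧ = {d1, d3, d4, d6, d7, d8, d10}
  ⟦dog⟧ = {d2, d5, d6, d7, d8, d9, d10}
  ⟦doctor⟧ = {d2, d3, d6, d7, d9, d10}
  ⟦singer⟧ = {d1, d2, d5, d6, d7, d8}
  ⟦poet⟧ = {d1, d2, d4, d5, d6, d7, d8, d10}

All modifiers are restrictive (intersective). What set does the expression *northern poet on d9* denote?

⟦on d9⟧ = {x : ⟨x, d9⟩ ∈ ⟦on⟧} = {d1, d3, d4, d5, d6, d9}
⟦poet⟧ = {d1, d2, d4, d5, d6, d7, d8, d10}
… ∩ ⟦on d9⟧ = {d1, d2, d4, d5, d6, d7, d8, d10} ∩ {d1, d3, d4, d5, d6, d9} = {d1, d4, d5, d6}
… ∩ ⟦northern⟧ = {d1, d4, d5, d6} ∩ {d1, d3, d4, d6, d7, d8, d10} = {d1, d4, d6}
So ⟦northern poet on d9⟧ = {d1, d4, d6}.

{d1, d4, d6}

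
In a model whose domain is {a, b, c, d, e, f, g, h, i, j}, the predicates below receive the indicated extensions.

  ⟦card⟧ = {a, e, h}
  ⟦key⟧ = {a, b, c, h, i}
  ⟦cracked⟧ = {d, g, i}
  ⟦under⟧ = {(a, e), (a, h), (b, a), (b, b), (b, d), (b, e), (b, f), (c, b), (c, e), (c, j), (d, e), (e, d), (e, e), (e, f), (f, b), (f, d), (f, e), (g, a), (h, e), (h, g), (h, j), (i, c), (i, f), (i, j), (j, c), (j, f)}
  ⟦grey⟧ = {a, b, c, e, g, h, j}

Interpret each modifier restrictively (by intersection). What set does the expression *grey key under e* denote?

{a, b, c, h}

⟦under e⟧ = {x : ⟨x, e⟩ ∈ ⟦under⟧} = {a, b, c, d, e, f, h}
⟦key⟧ = {a, b, c, h, i}
… ∩ ⟦under e⟧ = {a, b, c, h, i} ∩ {a, b, c, d, e, f, h} = {a, b, c, h}
… ∩ ⟦grey⟧ = {a, b, c, h} ∩ {a, b, c, e, g, h, j} = {a, b, c, h}
So ⟦grey key under e⟧ = {a, b, c, h}.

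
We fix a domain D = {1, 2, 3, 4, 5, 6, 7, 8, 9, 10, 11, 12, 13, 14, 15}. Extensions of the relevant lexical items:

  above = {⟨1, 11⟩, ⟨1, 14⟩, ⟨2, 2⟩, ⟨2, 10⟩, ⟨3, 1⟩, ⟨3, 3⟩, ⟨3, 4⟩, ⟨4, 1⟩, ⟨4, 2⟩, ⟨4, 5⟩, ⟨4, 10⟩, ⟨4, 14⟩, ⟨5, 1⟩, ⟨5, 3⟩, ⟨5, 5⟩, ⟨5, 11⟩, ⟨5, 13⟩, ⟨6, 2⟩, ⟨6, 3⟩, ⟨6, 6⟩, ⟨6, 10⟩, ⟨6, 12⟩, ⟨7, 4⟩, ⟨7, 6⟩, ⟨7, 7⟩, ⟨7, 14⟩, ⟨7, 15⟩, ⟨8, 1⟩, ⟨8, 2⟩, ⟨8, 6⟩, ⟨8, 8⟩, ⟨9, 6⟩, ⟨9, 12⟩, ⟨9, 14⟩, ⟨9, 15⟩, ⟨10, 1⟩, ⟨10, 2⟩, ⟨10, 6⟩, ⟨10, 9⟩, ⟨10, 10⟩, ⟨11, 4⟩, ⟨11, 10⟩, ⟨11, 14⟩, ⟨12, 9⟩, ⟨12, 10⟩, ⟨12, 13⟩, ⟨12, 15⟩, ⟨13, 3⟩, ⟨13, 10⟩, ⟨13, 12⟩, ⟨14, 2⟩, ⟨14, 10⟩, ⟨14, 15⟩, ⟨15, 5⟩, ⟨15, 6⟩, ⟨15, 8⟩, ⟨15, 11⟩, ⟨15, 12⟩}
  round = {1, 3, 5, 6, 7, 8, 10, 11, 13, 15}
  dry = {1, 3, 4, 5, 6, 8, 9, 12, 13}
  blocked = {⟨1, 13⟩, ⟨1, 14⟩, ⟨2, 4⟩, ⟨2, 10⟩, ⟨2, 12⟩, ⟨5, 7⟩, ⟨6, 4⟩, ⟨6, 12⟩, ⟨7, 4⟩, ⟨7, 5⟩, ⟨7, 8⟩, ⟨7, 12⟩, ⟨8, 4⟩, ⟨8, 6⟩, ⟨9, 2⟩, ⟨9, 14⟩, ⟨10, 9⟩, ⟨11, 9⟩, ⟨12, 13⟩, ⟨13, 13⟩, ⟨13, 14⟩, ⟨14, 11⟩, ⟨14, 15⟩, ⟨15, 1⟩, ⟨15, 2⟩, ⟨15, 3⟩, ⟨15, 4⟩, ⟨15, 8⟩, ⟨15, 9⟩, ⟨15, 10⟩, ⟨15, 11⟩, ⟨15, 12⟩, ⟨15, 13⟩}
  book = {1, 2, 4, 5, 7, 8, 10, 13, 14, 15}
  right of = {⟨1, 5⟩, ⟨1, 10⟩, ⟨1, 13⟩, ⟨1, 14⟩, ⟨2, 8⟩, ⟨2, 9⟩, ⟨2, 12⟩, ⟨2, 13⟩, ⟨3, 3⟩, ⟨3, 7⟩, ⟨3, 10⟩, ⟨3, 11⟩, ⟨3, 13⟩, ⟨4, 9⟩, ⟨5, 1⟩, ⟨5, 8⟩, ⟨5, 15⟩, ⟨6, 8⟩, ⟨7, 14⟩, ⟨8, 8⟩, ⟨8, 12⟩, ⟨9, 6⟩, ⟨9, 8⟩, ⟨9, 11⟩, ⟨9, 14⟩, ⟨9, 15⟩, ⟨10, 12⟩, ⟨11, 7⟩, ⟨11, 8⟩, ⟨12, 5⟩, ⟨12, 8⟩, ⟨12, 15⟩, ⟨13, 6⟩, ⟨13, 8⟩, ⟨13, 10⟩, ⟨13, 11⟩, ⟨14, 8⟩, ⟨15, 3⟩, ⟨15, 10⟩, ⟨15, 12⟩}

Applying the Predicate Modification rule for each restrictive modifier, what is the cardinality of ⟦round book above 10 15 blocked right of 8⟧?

1

⟦above 10⟧ = {x : ⟨x, 10⟩ ∈ ⟦above⟧} = {2, 4, 6, 10, 11, 12, 13, 14}
⟦15 blocked⟧ = {x : ⟨15, x⟩ ∈ ⟦blocked⟧} = {1, 2, 3, 4, 8, 9, 10, 11, 12, 13}
⟦right of 8⟧ = {x : ⟨x, 8⟩ ∈ ⟦right of⟧} = {2, 5, 6, 8, 9, 11, 12, 13, 14}
⟦book⟧ = {1, 2, 4, 5, 7, 8, 10, 13, 14, 15}
… ∩ ⟦above 10⟧ = {1, 2, 4, 5, 7, 8, 10, 13, 14, 15} ∩ {2, 4, 6, 10, 11, 12, 13, 14} = {2, 4, 10, 13, 14}
… ∩ ⟦15 blocked⟧ = {2, 4, 10, 13, 14} ∩ {1, 2, 3, 4, 8, 9, 10, 11, 12, 13} = {2, 4, 10, 13}
… ∩ ⟦right of 8⟧ = {2, 4, 10, 13} ∩ {2, 5, 6, 8, 9, 11, 12, 13, 14} = {2, 13}
… ∩ ⟦round⟧ = {2, 13} ∩ {1, 3, 5, 6, 7, 8, 10, 11, 13, 15} = {13}
⟦round book above 10 15 blocked right of 8⟧ = {13}, so the cardinality is 1.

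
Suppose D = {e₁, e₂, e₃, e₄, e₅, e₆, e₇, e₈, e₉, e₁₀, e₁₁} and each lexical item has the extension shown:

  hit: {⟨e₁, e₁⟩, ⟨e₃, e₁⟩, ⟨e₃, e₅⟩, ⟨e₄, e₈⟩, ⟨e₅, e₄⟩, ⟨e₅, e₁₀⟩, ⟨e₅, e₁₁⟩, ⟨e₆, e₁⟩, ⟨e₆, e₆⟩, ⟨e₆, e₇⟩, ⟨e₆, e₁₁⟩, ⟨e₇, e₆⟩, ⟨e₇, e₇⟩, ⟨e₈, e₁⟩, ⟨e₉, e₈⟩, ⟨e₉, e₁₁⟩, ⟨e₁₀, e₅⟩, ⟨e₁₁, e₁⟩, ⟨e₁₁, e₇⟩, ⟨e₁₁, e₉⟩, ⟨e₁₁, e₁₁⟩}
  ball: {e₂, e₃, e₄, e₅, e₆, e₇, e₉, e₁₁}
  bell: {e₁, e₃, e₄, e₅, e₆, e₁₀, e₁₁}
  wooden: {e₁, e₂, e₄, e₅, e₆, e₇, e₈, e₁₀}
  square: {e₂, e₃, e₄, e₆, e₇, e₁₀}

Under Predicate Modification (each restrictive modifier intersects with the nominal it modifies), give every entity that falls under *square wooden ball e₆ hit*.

{e₆, e₇}

⟦e₆ hit⟧ = {x : ⟨e₆, x⟩ ∈ ⟦hit⟧} = {e₁, e₆, e₇, e₁₁}
⟦ball⟧ = {e₂, e₃, e₄, e₅, e₆, e₇, e₉, e₁₁}
… ∩ ⟦e₆ hit⟧ = {e₂, e₃, e₄, e₅, e₆, e₇, e₉, e₁₁} ∩ {e₁, e₆, e₇, e₁₁} = {e₆, e₇, e₁₁}
… ∩ ⟦square⟧ = {e₆, e₇, e₁₁} ∩ {e₂, e₃, e₄, e₆, e₇, e₁₀} = {e₆, e₇}
… ∩ ⟦wooden⟧ = {e₆, e₇} ∩ {e₁, e₂, e₄, e₅, e₆, e₇, e₈, e₁₀} = {e₆, e₇}
So ⟦square wooden ball e₆ hit⟧ = {e₆, e₇}.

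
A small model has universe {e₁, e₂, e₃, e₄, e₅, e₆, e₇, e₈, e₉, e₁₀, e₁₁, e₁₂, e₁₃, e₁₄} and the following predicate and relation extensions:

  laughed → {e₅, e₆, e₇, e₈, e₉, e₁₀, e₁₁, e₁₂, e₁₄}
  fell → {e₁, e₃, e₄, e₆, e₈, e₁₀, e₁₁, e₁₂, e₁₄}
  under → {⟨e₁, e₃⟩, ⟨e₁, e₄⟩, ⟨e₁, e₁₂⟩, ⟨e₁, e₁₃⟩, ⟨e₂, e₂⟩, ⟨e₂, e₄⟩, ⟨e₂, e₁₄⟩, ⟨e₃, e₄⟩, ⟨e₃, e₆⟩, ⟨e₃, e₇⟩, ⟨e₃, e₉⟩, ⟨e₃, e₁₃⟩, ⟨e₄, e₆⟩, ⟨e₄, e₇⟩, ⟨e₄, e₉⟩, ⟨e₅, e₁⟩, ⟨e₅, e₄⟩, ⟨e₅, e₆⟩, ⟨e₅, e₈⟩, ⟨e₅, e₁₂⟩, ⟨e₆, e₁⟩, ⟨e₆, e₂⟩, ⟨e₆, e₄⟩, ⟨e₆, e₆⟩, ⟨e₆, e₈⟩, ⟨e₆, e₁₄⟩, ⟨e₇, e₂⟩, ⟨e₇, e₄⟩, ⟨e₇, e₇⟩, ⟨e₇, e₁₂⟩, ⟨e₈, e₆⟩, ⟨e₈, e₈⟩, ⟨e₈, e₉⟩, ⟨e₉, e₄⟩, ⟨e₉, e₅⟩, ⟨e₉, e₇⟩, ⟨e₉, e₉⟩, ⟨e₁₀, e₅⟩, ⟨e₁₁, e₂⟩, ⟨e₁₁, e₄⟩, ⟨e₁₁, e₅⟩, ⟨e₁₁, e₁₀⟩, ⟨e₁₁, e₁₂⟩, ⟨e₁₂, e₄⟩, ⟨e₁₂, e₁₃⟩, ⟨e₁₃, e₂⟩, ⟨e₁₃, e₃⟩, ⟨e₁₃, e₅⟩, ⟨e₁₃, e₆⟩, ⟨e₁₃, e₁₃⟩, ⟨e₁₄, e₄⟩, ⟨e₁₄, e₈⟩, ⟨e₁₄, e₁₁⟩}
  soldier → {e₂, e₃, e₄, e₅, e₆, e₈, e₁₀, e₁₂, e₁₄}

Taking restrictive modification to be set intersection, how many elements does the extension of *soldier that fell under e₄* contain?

⟦that fell⟧ = ⟦fell⟧ = {e₁, e₃, e₄, e₆, e₈, e₁₀, e₁₁, e₁₂, e₁₄}
⟦under e₄⟧ = {x : ⟨x, e₄⟩ ∈ ⟦under⟧} = {e₁, e₂, e₃, e₅, e₆, e₇, e₉, e₁₁, e₁₂, e₁₄}
⟦soldier⟧ = {e₂, e₃, e₄, e₅, e₆, e₈, e₁₀, e₁₂, e₁₄}
… ∩ ⟦that fell⟧ = {e₂, e₃, e₄, e₅, e₆, e₈, e₁₀, e₁₂, e₁₄} ∩ {e₁, e₃, e₄, e₆, e₈, e₁₀, e₁₁, e₁₂, e₁₄} = {e₃, e₄, e₆, e₈, e₁₀, e₁₂, e₁₄}
… ∩ ⟦under e₄⟧ = {e₃, e₄, e₆, e₈, e₁₀, e₁₂, e₁₄} ∩ {e₁, e₂, e₃, e₅, e₆, e₇, e₉, e₁₁, e₁₂, e₁₄} = {e₃, e₆, e₁₂, e₁₄}
⟦soldier that fell under e₄⟧ = {e₃, e₆, e₁₂, e₁₄}, so the cardinality is 4.

4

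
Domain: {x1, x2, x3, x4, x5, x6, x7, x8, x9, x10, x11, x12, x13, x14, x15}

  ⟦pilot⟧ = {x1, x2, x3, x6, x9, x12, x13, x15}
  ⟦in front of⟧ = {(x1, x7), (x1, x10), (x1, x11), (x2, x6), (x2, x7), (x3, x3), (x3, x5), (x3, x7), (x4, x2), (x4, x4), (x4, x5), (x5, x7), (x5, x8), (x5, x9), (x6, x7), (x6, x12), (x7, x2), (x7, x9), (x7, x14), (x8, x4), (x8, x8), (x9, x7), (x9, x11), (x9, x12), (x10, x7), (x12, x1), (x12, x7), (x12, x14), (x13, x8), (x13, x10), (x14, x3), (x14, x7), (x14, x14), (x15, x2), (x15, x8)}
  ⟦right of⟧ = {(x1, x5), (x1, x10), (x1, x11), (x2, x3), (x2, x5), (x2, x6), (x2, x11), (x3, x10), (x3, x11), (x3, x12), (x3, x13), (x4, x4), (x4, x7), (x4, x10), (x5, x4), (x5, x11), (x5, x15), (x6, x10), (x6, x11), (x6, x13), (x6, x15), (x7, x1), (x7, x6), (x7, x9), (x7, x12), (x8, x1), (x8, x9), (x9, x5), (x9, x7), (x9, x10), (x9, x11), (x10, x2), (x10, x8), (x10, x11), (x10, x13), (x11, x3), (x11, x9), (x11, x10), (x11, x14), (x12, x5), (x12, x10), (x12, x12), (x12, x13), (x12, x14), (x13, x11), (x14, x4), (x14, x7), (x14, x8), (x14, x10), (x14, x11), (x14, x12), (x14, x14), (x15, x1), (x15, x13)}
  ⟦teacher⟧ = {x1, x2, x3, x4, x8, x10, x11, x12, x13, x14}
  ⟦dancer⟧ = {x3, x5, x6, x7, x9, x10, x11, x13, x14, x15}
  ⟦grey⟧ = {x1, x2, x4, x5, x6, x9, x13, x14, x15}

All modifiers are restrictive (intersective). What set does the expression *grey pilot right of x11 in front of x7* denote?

⟦right of x11⟧ = {x : ⟨x, x11⟩ ∈ ⟦right of⟧} = {x1, x2, x3, x5, x6, x9, x10, x13, x14}
⟦in front of x7⟧ = {x : ⟨x, x7⟩ ∈ ⟦in front of⟧} = {x1, x2, x3, x5, x6, x9, x10, x12, x14}
⟦pilot⟧ = {x1, x2, x3, x6, x9, x12, x13, x15}
… ∩ ⟦right of x11⟧ = {x1, x2, x3, x6, x9, x12, x13, x15} ∩ {x1, x2, x3, x5, x6, x9, x10, x13, x14} = {x1, x2, x3, x6, x9, x13}
… ∩ ⟦in front of x7⟧ = {x1, x2, x3, x6, x9, x13} ∩ {x1, x2, x3, x5, x6, x9, x10, x12, x14} = {x1, x2, x3, x6, x9}
… ∩ ⟦grey⟧ = {x1, x2, x3, x6, x9} ∩ {x1, x2, x4, x5, x6, x9, x13, x14, x15} = {x1, x2, x6, x9}
So ⟦grey pilot right of x11 in front of x7⟧ = {x1, x2, x6, x9}.

{x1, x2, x6, x9}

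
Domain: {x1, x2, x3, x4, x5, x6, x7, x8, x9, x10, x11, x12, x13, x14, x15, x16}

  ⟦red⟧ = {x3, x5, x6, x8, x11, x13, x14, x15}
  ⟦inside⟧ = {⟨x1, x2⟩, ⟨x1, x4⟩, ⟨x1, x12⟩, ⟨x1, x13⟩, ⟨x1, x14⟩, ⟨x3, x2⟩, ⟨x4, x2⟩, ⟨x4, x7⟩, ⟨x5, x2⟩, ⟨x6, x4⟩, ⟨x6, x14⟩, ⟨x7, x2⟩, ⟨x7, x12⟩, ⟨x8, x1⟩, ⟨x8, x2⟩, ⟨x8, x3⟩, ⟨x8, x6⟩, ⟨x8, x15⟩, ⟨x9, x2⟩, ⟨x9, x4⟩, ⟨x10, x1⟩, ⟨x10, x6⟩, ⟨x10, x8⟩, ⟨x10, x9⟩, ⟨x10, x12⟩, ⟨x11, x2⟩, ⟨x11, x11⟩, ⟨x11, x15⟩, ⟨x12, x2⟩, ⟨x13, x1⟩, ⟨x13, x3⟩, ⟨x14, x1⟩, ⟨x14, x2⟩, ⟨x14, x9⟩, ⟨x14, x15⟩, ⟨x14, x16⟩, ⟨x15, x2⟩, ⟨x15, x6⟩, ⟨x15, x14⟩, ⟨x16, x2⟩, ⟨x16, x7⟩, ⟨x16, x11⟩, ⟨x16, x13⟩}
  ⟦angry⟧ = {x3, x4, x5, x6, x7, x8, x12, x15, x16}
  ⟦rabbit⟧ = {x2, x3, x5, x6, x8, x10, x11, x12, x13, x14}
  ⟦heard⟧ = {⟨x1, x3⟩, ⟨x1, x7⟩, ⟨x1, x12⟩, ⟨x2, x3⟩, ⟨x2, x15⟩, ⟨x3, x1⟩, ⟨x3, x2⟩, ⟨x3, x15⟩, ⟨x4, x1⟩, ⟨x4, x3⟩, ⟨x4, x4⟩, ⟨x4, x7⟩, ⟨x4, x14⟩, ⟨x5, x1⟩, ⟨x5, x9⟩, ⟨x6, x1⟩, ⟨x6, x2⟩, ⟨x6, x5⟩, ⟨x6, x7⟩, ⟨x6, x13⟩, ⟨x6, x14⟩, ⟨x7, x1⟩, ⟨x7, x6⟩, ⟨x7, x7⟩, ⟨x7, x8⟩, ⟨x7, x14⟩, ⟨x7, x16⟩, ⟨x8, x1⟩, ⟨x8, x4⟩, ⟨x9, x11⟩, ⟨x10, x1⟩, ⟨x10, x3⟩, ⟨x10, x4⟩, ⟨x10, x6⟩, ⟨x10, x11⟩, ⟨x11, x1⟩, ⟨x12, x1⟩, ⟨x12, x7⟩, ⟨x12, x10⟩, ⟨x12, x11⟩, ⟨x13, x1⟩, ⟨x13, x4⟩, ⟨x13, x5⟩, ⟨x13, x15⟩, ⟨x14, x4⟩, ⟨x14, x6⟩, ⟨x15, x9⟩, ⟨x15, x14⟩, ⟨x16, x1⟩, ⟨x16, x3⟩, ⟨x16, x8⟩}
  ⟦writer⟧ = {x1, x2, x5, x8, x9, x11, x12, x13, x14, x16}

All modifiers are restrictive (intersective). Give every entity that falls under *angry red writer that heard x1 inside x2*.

⟦that heard x1⟧ = {x : ⟨x, x1⟩ ∈ ⟦heard⟧} = {x3, x4, x5, x6, x7, x8, x10, x11, x12, x13, x16}
⟦inside x2⟧ = {x : ⟨x, x2⟩ ∈ ⟦inside⟧} = {x1, x3, x4, x5, x7, x8, x9, x11, x12, x14, x15, x16}
⟦writer⟧ = {x1, x2, x5, x8, x9, x11, x12, x13, x14, x16}
… ∩ ⟦that heard x1⟧ = {x1, x2, x5, x8, x9, x11, x12, x13, x14, x16} ∩ {x3, x4, x5, x6, x7, x8, x10, x11, x12, x13, x16} = {x5, x8, x11, x12, x13, x16}
… ∩ ⟦inside x2⟧ = {x5, x8, x11, x12, x13, x16} ∩ {x1, x3, x4, x5, x7, x8, x9, x11, x12, x14, x15, x16} = {x5, x8, x11, x12, x16}
… ∩ ⟦angry⟧ = {x5, x8, x11, x12, x16} ∩ {x3, x4, x5, x6, x7, x8, x12, x15, x16} = {x5, x8, x12, x16}
… ∩ ⟦red⟧ = {x5, x8, x12, x16} ∩ {x3, x5, x6, x8, x11, x13, x14, x15} = {x5, x8}
So ⟦angry red writer that heard x1 inside x2⟧ = {x5, x8}.

{x5, x8}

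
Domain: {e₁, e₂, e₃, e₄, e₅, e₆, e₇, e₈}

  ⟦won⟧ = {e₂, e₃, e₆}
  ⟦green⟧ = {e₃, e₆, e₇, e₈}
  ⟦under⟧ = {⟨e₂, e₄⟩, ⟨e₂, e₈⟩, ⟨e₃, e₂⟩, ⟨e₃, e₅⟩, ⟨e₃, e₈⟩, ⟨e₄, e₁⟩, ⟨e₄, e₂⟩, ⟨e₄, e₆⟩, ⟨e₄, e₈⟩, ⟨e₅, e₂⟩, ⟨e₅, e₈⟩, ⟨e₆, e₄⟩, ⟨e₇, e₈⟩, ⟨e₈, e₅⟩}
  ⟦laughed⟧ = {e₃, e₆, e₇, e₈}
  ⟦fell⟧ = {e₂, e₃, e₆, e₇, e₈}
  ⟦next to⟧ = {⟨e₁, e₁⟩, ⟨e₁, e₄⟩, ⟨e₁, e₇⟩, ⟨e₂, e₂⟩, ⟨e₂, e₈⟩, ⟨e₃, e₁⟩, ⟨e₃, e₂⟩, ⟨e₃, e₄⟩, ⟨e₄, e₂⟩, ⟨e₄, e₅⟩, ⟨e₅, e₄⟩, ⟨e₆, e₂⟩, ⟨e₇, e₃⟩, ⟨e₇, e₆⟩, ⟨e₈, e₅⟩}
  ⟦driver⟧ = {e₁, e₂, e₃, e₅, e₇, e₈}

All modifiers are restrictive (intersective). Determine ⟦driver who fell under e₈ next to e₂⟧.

⟦who fell⟧ = ⟦fell⟧ = {e₂, e₃, e₆, e₇, e₈}
⟦under e₈⟧ = {x : ⟨x, e₈⟩ ∈ ⟦under⟧} = {e₂, e₃, e₄, e₅, e₇}
⟦next to e₂⟧ = {x : ⟨x, e₂⟩ ∈ ⟦next to⟧} = {e₂, e₃, e₄, e₆}
⟦driver⟧ = {e₁, e₂, e₃, e₅, e₇, e₈}
… ∩ ⟦who fell⟧ = {e₁, e₂, e₃, e₅, e₇, e₈} ∩ {e₂, e₃, e₆, e₇, e₈} = {e₂, e₃, e₇, e₈}
… ∩ ⟦under e₈⟧ = {e₂, e₃, e₇, e₈} ∩ {e₂, e₃, e₄, e₅, e₇} = {e₂, e₃, e₇}
… ∩ ⟦next to e₂⟧ = {e₂, e₃, e₇} ∩ {e₂, e₃, e₄, e₆} = {e₂, e₃}
So ⟦driver who fell under e₈ next to e₂⟧ = {e₂, e₃}.

{e₂, e₃}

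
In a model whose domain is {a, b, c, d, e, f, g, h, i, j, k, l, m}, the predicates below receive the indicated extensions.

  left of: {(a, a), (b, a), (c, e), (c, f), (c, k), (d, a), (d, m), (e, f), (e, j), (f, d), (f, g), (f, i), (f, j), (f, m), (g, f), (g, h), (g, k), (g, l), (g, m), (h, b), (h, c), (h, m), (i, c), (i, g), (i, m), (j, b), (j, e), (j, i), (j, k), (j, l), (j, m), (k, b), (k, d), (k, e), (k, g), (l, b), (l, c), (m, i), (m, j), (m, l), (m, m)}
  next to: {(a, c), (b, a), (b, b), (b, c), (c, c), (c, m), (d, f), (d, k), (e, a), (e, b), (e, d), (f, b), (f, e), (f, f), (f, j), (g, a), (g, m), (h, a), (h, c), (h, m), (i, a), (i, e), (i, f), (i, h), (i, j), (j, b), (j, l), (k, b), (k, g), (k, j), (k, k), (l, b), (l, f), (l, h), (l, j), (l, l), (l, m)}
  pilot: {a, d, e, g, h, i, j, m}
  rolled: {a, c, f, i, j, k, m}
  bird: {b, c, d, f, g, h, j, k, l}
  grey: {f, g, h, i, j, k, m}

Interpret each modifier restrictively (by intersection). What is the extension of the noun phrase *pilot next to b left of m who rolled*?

⟦next to b⟧ = {x : ⟨x, b⟩ ∈ ⟦next to⟧} = {b, e, f, j, k, l}
⟦left of m⟧ = {x : ⟨x, m⟩ ∈ ⟦left of⟧} = {d, f, g, h, i, j, m}
⟦who rolled⟧ = ⟦rolled⟧ = {a, c, f, i, j, k, m}
⟦pilot⟧ = {a, d, e, g, h, i, j, m}
… ∩ ⟦next to b⟧ = {a, d, e, g, h, i, j, m} ∩ {b, e, f, j, k, l} = {e, j}
… ∩ ⟦left of m⟧ = {e, j} ∩ {d, f, g, h, i, j, m} = {j}
… ∩ ⟦who rolled⟧ = {j} ∩ {a, c, f, i, j, k, m} = {j}
So ⟦pilot next to b left of m who rolled⟧ = {j}.

{j}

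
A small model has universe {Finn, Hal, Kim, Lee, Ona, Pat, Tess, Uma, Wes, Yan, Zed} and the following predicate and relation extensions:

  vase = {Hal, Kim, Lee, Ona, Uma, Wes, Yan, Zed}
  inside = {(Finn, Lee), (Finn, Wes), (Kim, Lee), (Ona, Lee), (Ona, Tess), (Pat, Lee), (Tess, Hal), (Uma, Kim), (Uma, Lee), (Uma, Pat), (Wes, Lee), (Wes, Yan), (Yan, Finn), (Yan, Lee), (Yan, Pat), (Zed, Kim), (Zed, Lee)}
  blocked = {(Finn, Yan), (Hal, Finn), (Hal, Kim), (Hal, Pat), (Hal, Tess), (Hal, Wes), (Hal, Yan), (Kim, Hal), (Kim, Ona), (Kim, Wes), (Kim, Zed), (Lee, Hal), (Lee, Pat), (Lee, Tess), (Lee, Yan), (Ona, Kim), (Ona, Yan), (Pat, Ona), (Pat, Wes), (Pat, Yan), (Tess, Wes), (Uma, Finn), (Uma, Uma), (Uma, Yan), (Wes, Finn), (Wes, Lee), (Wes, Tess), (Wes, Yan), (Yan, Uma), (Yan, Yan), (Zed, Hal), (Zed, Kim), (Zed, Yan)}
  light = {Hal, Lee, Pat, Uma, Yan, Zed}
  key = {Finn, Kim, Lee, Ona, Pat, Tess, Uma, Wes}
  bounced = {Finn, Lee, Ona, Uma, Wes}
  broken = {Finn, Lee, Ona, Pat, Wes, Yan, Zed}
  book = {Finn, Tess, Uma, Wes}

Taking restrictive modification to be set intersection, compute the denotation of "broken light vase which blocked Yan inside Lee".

⟦which blocked Yan⟧ = {x : ⟨x, Yan⟩ ∈ ⟦blocked⟧} = {Finn, Hal, Lee, Ona, Pat, Uma, Wes, Yan, Zed}
⟦inside Lee⟧ = {x : ⟨x, Lee⟩ ∈ ⟦inside⟧} = {Finn, Kim, Ona, Pat, Uma, Wes, Yan, Zed}
⟦vase⟧ = {Hal, Kim, Lee, Ona, Uma, Wes, Yan, Zed}
… ∩ ⟦which blocked Yan⟧ = {Hal, Kim, Lee, Ona, Uma, Wes, Yan, Zed} ∩ {Finn, Hal, Lee, Ona, Pat, Uma, Wes, Yan, Zed} = {Hal, Lee, Ona, Uma, Wes, Yan, Zed}
… ∩ ⟦inside Lee⟧ = {Hal, Lee, Ona, Uma, Wes, Yan, Zed} ∩ {Finn, Kim, Ona, Pat, Uma, Wes, Yan, Zed} = {Ona, Uma, Wes, Yan, Zed}
… ∩ ⟦broken⟧ = {Ona, Uma, Wes, Yan, Zed} ∩ {Finn, Lee, Ona, Pat, Wes, Yan, Zed} = {Ona, Wes, Yan, Zed}
… ∩ ⟦light⟧ = {Ona, Wes, Yan, Zed} ∩ {Hal, Lee, Pat, Uma, Yan, Zed} = {Yan, Zed}
So ⟦broken light vase which blocked Yan inside Lee⟧ = {Yan, Zed}.

{Yan, Zed}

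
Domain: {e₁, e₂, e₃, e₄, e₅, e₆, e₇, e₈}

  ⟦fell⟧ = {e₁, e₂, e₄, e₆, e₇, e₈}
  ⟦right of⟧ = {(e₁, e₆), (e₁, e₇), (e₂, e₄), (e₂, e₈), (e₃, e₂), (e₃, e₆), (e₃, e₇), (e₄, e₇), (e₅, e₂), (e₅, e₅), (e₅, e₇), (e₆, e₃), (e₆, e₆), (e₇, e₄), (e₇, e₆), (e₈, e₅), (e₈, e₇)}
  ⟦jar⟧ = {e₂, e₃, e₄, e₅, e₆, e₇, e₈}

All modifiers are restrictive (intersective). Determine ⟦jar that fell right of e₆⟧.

⟦that fell⟧ = ⟦fell⟧ = {e₁, e₂, e₄, e₆, e₇, e₈}
⟦right of e₆⟧ = {x : ⟨x, e₆⟩ ∈ ⟦right of⟧} = {e₁, e₃, e₆, e₇}
⟦jar⟧ = {e₂, e₃, e₄, e₅, e₆, e₇, e₈}
… ∩ ⟦that fell⟧ = {e₂, e₃, e₄, e₅, e₆, e₇, e₈} ∩ {e₁, e₂, e₄, e₆, e₇, e₈} = {e₂, e₄, e₆, e₇, e₈}
… ∩ ⟦right of e₆⟧ = {e₂, e₄, e₆, e₇, e₈} ∩ {e₁, e₃, e₆, e₇} = {e₆, e₇}
So ⟦jar that fell right of e₆⟧ = {e₆, e₇}.

{e₆, e₇}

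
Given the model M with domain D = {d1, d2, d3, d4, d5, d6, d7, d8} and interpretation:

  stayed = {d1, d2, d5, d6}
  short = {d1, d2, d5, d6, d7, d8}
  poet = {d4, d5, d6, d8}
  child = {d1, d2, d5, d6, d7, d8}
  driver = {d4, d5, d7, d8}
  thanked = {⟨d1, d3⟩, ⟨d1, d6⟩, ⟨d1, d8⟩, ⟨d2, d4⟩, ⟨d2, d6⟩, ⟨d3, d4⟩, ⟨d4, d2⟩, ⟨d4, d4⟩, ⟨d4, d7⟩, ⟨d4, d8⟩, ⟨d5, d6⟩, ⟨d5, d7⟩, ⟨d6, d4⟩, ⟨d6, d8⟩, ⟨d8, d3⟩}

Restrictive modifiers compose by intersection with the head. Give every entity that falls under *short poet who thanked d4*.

{d6}

⟦who thanked d4⟧ = {x : ⟨x, d4⟩ ∈ ⟦thanked⟧} = {d2, d3, d4, d6}
⟦poet⟧ = {d4, d5, d6, d8}
… ∩ ⟦who thanked d4⟧ = {d4, d5, d6, d8} ∩ {d2, d3, d4, d6} = {d4, d6}
… ∩ ⟦short⟧ = {d4, d6} ∩ {d1, d2, d5, d6, d7, d8} = {d6}
So ⟦short poet who thanked d4⟧ = {d6}.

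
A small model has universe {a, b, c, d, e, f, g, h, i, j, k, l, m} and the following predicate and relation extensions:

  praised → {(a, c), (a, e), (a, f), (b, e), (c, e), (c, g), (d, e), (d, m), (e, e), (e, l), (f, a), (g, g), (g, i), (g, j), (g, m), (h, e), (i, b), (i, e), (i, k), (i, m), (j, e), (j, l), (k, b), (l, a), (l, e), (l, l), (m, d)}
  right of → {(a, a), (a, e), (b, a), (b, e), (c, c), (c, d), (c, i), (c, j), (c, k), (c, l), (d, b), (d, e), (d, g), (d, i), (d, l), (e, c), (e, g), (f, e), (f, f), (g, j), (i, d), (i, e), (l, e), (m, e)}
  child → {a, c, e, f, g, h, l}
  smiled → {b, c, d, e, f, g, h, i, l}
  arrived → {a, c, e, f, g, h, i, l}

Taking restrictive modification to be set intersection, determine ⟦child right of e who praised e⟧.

{a, l}

⟦right of e⟧ = {x : ⟨x, e⟩ ∈ ⟦right of⟧} = {a, b, d, f, i, l, m}
⟦who praised e⟧ = {x : ⟨x, e⟩ ∈ ⟦praised⟧} = {a, b, c, d, e, h, i, j, l}
⟦child⟧ = {a, c, e, f, g, h, l}
… ∩ ⟦right of e⟧ = {a, c, e, f, g, h, l} ∩ {a, b, d, f, i, l, m} = {a, f, l}
… ∩ ⟦who praised e⟧ = {a, f, l} ∩ {a, b, c, d, e, h, i, j, l} = {a, l}
So ⟦child right of e who praised e⟧ = {a, l}.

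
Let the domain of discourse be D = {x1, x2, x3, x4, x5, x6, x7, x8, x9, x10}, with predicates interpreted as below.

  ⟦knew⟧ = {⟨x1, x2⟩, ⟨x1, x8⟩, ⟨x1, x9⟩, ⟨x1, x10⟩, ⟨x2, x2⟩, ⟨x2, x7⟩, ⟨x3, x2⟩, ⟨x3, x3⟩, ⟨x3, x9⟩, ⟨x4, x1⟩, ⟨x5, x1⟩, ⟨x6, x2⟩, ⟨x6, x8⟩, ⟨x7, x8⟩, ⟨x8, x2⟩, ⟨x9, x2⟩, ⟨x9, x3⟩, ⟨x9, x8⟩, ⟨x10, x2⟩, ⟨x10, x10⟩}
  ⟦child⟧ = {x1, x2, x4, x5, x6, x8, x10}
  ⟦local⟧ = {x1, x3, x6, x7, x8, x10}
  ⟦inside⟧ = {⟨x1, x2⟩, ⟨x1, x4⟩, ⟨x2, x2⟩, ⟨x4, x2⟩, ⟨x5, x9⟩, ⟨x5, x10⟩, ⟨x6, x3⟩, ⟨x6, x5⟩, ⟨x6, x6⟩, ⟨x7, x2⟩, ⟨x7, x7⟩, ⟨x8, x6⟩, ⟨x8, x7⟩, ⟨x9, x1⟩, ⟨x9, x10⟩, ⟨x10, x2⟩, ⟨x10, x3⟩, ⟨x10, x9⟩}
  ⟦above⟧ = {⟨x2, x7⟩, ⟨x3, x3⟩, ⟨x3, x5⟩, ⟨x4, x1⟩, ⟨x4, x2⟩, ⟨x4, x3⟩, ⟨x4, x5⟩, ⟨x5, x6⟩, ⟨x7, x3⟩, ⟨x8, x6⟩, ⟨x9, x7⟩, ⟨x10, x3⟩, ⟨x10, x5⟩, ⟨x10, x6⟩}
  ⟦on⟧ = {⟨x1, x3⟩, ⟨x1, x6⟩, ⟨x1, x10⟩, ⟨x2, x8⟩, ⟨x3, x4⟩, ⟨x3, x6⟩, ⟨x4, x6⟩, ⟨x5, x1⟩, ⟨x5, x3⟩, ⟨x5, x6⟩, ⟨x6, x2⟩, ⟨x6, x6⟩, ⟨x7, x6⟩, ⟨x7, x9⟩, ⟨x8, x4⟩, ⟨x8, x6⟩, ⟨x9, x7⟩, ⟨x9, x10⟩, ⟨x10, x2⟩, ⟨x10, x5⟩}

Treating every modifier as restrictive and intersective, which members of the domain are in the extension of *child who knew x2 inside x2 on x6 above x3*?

⟦who knew x2⟧ = {x : ⟨x, x2⟩ ∈ ⟦knew⟧} = {x1, x2, x3, x6, x8, x9, x10}
⟦inside x2⟧ = {x : ⟨x, x2⟩ ∈ ⟦inside⟧} = {x1, x2, x4, x7, x10}
⟦on x6⟧ = {x : ⟨x, x6⟩ ∈ ⟦on⟧} = {x1, x3, x4, x5, x6, x7, x8}
⟦above x3⟧ = {x : ⟨x, x3⟩ ∈ ⟦above⟧} = {x3, x4, x7, x10}
⟦child⟧ = {x1, x2, x4, x5, x6, x8, x10}
… ∩ ⟦who knew x2⟧ = {x1, x2, x4, x5, x6, x8, x10} ∩ {x1, x2, x3, x6, x8, x9, x10} = {x1, x2, x6, x8, x10}
… ∩ ⟦inside x2⟧ = {x1, x2, x6, x8, x10} ∩ {x1, x2, x4, x7, x10} = {x1, x2, x10}
… ∩ ⟦on x6⟧ = {x1, x2, x10} ∩ {x1, x3, x4, x5, x6, x7, x8} = {x1}
… ∩ ⟦above x3⟧ = {x1} ∩ {x3, x4, x7, x10} = ∅
So ⟦child who knew x2 inside x2 on x6 above x3⟧ = {}.

{}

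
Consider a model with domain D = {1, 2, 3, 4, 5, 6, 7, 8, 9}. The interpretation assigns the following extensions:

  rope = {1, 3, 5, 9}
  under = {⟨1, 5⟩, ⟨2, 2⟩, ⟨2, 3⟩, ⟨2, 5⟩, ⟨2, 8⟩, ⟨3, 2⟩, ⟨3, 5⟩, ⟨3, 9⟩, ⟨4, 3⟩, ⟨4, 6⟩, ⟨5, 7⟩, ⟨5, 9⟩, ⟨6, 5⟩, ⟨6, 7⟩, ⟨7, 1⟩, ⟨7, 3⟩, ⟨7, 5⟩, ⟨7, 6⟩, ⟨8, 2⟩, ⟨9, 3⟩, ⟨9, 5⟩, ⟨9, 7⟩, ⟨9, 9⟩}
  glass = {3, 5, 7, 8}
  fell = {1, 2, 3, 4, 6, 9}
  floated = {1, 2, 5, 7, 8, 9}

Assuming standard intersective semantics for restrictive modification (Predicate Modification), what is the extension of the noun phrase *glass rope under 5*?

{3}

⟦under 5⟧ = {x : ⟨x, 5⟩ ∈ ⟦under⟧} = {1, 2, 3, 6, 7, 9}
⟦rope⟧ = {1, 3, 5, 9}
… ∩ ⟦under 5⟧ = {1, 3, 5, 9} ∩ {1, 2, 3, 6, 7, 9} = {1, 3, 9}
… ∩ ⟦glass⟧ = {1, 3, 9} ∩ {3, 5, 7, 8} = {3}
So ⟦glass rope under 5⟧ = {3}.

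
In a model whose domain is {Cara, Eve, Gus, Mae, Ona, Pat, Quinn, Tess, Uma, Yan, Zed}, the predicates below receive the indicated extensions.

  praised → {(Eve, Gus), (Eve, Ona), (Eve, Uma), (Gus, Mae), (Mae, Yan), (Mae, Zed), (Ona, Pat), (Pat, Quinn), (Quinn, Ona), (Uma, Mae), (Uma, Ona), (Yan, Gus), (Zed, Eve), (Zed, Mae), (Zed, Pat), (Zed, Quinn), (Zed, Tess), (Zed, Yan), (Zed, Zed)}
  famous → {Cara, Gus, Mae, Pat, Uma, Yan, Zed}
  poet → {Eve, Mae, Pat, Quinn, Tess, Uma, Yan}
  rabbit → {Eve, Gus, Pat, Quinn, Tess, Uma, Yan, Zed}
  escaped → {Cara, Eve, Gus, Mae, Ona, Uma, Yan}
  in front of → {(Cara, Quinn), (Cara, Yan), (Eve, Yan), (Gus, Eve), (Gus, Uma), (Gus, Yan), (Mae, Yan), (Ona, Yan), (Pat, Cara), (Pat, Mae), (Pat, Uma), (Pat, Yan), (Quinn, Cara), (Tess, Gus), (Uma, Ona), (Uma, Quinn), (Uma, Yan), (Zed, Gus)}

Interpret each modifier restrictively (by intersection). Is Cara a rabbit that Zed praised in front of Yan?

⟦that Zed praised⟧ = {x : ⟨Zed, x⟩ ∈ ⟦praised⟧} = {Eve, Mae, Pat, Quinn, Tess, Yan, Zed}
⟦in front of Yan⟧ = {x : ⟨x, Yan⟩ ∈ ⟦in front of⟧} = {Cara, Eve, Gus, Mae, Ona, Pat, Uma}
⟦rabbit⟧ = {Eve, Gus, Pat, Quinn, Tess, Uma, Yan, Zed}
… ∩ ⟦that Zed praised⟧ = {Eve, Gus, Pat, Quinn, Tess, Uma, Yan, Zed} ∩ {Eve, Mae, Pat, Quinn, Tess, Yan, Zed} = {Eve, Pat, Quinn, Tess, Yan, Zed}
… ∩ ⟦in front of Yan⟧ = {Eve, Pat, Quinn, Tess, Yan, Zed} ∩ {Cara, Eve, Gus, Mae, Ona, Pat, Uma} = {Eve, Pat}
⟦rabbit that Zed praised in front of Yan⟧ = {Eve, Pat}; Cara ∉ this set.

no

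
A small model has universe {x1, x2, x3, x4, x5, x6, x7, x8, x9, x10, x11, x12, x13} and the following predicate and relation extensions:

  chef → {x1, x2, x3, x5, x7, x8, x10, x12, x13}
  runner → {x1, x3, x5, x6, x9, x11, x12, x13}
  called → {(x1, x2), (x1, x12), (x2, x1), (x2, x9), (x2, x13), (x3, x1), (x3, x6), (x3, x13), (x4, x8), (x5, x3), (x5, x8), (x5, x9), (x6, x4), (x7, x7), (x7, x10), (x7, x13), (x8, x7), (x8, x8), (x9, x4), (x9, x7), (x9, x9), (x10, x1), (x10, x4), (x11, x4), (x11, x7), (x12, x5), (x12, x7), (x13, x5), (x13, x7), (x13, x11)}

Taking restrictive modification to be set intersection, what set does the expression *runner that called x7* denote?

⟦that called x7⟧ = {x : ⟨x, x7⟩ ∈ ⟦called⟧} = {x7, x8, x9, x11, x12, x13}
⟦runner⟧ = {x1, x3, x5, x6, x9, x11, x12, x13}
… ∩ ⟦that called x7⟧ = {x1, x3, x5, x6, x9, x11, x12, x13} ∩ {x7, x8, x9, x11, x12, x13} = {x9, x11, x12, x13}
So ⟦runner that called x7⟧ = {x9, x11, x12, x13}.

{x9, x11, x12, x13}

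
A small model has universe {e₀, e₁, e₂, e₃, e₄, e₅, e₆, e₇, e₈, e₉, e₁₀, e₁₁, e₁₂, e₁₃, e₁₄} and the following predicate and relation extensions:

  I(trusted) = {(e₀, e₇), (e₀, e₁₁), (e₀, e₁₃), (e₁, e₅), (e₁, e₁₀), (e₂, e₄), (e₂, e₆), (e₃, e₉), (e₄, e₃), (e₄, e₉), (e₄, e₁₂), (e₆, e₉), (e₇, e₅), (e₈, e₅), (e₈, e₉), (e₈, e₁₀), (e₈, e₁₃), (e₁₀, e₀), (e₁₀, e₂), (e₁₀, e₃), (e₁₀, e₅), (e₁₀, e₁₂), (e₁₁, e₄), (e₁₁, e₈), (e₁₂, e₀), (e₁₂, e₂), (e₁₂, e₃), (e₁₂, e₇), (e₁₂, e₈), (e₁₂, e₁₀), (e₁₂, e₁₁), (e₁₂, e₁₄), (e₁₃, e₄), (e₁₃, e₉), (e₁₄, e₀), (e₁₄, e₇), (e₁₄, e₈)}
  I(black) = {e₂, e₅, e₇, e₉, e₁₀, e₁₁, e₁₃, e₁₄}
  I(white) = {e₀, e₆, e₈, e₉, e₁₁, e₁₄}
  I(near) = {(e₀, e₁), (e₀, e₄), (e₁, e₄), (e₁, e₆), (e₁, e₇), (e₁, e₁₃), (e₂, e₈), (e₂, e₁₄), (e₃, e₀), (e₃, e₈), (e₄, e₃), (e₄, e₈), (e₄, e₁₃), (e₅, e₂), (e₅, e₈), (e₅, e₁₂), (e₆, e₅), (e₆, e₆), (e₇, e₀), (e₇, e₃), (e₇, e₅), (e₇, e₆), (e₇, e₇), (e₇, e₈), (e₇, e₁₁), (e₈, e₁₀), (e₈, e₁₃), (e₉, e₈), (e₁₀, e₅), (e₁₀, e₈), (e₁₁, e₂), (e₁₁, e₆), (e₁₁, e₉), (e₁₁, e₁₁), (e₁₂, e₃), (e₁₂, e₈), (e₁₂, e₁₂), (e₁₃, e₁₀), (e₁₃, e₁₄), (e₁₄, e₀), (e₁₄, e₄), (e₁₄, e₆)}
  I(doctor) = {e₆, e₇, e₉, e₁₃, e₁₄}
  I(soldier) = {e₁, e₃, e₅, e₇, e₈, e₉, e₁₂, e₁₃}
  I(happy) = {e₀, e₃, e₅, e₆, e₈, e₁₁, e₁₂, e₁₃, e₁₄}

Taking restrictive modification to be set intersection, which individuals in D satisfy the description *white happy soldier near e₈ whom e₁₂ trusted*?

⟦near e₈⟧ = {x : ⟨x, e₈⟩ ∈ ⟦near⟧} = {e₂, e₃, e₄, e₅, e₇, e₉, e₁₀, e₁₂}
⟦whom e₁₂ trusted⟧ = {x : ⟨e₁₂, x⟩ ∈ ⟦trusted⟧} = {e₀, e₂, e₃, e₇, e₈, e₁₀, e₁₁, e₁₄}
⟦soldier⟧ = {e₁, e₃, e₅, e₇, e₈, e₉, e₁₂, e₁₃}
… ∩ ⟦near e₈⟧ = {e₁, e₃, e₅, e₇, e₈, e₉, e₁₂, e₁₃} ∩ {e₂, e₃, e₄, e₅, e₇, e₉, e₁₀, e₁₂} = {e₃, e₅, e₇, e₉, e₁₂}
… ∩ ⟦whom e₁₂ trusted⟧ = {e₃, e₅, e₇, e₉, e₁₂} ∩ {e₀, e₂, e₃, e₇, e₈, e₁₀, e₁₁, e₁₄} = {e₃, e₇}
… ∩ ⟦white⟧ = {e₃, e₇} ∩ {e₀, e₆, e₈, e₉, e₁₁, e₁₄} = ∅
… ∩ ⟦happy⟧ = ∅ ∩ {e₀, e₃, e₅, e₆, e₈, e₁₁, e₁₂, e₁₃, e₁₄} = ∅
So ⟦white happy soldier near e₈ whom e₁₂ trusted⟧ = ∅.

∅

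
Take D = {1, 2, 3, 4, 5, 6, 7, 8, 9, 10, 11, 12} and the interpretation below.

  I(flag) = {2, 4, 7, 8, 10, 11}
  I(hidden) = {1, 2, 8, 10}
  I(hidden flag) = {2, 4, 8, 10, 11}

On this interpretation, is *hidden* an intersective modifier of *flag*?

no

⟦hidden⟧ ∩ ⟦flag⟧ = {1, 2, 8, 10} ∩ {2, 4, 7, 8, 10, 11} = {2, 8, 10}
Observed ⟦hidden flag⟧ = {2, 4, 8, 10, 11}.
These differ, so the modifier is not intersective in this model.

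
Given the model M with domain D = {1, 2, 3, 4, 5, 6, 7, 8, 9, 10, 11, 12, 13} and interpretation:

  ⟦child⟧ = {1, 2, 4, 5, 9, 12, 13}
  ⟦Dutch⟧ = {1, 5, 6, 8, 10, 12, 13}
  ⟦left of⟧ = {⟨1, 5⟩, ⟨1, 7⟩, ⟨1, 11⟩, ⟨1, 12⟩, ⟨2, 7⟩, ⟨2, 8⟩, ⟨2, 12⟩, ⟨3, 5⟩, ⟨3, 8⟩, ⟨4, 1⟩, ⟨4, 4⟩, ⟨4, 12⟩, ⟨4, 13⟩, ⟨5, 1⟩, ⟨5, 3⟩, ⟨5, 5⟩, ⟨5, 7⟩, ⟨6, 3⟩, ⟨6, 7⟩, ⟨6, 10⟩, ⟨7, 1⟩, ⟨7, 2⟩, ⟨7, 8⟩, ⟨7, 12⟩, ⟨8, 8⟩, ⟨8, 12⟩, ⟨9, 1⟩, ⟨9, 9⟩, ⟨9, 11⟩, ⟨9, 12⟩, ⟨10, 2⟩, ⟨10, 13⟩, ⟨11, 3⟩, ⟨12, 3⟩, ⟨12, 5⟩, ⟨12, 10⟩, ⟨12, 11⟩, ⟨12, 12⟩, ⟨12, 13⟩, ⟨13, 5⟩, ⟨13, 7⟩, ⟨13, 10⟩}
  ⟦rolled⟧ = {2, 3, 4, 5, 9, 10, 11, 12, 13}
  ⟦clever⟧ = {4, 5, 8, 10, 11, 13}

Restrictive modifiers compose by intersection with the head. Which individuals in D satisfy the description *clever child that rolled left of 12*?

⟦that rolled⟧ = ⟦rolled⟧ = {2, 3, 4, 5, 9, 10, 11, 12, 13}
⟦left of 12⟧ = {x : ⟨x, 12⟩ ∈ ⟦left of⟧} = {1, 2, 4, 7, 8, 9, 12}
⟦child⟧ = {1, 2, 4, 5, 9, 12, 13}
… ∩ ⟦that rolled⟧ = {1, 2, 4, 5, 9, 12, 13} ∩ {2, 3, 4, 5, 9, 10, 11, 12, 13} = {2, 4, 5, 9, 12, 13}
… ∩ ⟦left of 12⟧ = {2, 4, 5, 9, 12, 13} ∩ {1, 2, 4, 7, 8, 9, 12} = {2, 4, 9, 12}
… ∩ ⟦clever⟧ = {2, 4, 9, 12} ∩ {4, 5, 8, 10, 11, 13} = {4}
So ⟦clever child that rolled left of 12⟧ = {4}.

{4}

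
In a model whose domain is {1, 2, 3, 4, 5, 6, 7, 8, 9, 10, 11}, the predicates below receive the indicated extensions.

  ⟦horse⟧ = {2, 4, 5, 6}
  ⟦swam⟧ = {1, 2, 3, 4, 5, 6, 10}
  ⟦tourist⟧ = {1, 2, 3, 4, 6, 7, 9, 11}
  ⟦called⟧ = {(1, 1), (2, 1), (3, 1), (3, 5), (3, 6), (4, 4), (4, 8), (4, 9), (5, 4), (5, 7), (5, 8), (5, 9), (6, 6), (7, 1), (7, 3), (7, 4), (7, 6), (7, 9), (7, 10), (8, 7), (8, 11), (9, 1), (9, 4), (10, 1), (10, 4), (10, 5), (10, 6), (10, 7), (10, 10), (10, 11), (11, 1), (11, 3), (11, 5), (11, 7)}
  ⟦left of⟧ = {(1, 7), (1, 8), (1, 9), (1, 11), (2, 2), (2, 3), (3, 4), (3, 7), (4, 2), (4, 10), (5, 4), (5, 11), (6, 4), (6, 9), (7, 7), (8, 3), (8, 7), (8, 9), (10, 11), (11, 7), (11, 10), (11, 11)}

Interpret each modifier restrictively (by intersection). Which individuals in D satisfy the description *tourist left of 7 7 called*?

{1, 3}

⟦left of 7⟧ = {x : ⟨x, 7⟩ ∈ ⟦left of⟧} = {1, 3, 7, 8, 11}
⟦7 called⟧ = {x : ⟨7, x⟩ ∈ ⟦called⟧} = {1, 3, 4, 6, 9, 10}
⟦tourist⟧ = {1, 2, 3, 4, 6, 7, 9, 11}
… ∩ ⟦left of 7⟧ = {1, 2, 3, 4, 6, 7, 9, 11} ∩ {1, 3, 7, 8, 11} = {1, 3, 7, 11}
… ∩ ⟦7 called⟧ = {1, 3, 7, 11} ∩ {1, 3, 4, 6, 9, 10} = {1, 3}
So ⟦tourist left of 7 7 called⟧ = {1, 3}.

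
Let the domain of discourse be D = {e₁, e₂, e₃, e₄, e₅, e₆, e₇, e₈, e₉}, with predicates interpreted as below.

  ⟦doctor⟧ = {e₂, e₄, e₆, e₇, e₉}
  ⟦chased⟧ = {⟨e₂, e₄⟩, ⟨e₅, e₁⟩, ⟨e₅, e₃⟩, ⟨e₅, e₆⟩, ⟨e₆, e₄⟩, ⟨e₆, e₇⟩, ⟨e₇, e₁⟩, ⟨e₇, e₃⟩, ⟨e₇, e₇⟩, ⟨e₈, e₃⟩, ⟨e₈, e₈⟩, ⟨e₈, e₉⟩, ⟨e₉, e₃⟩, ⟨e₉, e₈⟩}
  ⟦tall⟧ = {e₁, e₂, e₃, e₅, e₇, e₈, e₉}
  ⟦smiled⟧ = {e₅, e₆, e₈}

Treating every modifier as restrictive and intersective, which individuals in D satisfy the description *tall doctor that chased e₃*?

{e₇, e₉}

⟦that chased e₃⟧ = {x : ⟨x, e₃⟩ ∈ ⟦chased⟧} = {e₅, e₇, e₈, e₉}
⟦doctor⟧ = {e₂, e₄, e₆, e₇, e₉}
… ∩ ⟦that chased e₃⟧ = {e₂, e₄, e₆, e₇, e₉} ∩ {e₅, e₇, e₈, e₉} = {e₇, e₉}
… ∩ ⟦tall⟧ = {e₇, e₉} ∩ {e₁, e₂, e₃, e₅, e₇, e₈, e₉} = {e₇, e₉}
So ⟦tall doctor that chased e₃⟧ = {e₇, e₉}.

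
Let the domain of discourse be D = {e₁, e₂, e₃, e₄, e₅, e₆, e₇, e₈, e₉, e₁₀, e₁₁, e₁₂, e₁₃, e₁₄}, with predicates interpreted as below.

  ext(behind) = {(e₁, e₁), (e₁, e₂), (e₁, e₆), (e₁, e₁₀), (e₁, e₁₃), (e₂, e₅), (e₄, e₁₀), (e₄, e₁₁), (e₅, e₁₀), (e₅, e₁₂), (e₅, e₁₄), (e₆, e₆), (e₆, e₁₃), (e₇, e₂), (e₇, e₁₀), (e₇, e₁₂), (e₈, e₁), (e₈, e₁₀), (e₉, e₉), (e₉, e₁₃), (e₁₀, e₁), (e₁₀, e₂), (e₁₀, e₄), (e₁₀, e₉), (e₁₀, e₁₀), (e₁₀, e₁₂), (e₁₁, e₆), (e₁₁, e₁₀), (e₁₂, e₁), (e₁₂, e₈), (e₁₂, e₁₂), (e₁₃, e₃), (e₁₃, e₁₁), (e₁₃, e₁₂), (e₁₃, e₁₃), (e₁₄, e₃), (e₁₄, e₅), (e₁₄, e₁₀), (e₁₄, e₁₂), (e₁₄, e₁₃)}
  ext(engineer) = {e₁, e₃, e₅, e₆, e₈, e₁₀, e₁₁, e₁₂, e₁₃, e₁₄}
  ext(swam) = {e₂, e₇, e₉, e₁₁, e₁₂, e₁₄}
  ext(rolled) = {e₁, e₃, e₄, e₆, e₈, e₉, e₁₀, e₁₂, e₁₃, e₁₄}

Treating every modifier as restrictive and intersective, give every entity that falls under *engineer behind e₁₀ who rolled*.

⟦behind e₁₀⟧ = {x : ⟨x, e₁₀⟩ ∈ ⟦behind⟧} = {e₁, e₄, e₅, e₇, e₈, e₁₀, e₁₁, e₁₄}
⟦who rolled⟧ = ⟦rolled⟧ = {e₁, e₃, e₄, e₆, e₈, e₉, e₁₀, e₁₂, e₁₃, e₁₄}
⟦engineer⟧ = {e₁, e₃, e₅, e₆, e₈, e₁₀, e₁₁, e₁₂, e₁₃, e₁₄}
… ∩ ⟦behind e₁₀⟧ = {e₁, e₃, e₅, e₆, e₈, e₁₀, e₁₁, e₁₂, e₁₃, e₁₄} ∩ {e₁, e₄, e₅, e₇, e₈, e₁₀, e₁₁, e₁₄} = {e₁, e₅, e₈, e₁₀, e₁₁, e₁₄}
… ∩ ⟦who rolled⟧ = {e₁, e₅, e₈, e₁₀, e₁₁, e₁₄} ∩ {e₁, e₃, e₄, e₆, e₈, e₉, e₁₀, e₁₂, e₁₃, e₁₄} = {e₁, e₈, e₁₀, e₁₄}
So ⟦engineer behind e₁₀ who rolled⟧ = {e₁, e₈, e₁₀, e₁₄}.

{e₁, e₈, e₁₀, e₁₄}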